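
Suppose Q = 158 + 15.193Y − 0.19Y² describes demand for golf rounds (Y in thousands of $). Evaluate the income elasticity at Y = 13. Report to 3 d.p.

0.412

At Y = 13: Q = 323.3990.
dQ/dY = 15.193 − 0.38Y = 10.25300.
η = (dQ/dY)·(Y/Q) = 10.25300 × (13/323.3990) = 0.412.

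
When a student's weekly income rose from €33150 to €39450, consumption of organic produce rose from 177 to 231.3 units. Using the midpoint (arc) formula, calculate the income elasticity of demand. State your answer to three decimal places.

ΔQ = 231.3 − 177 = 54.3; midpoint Q̄ = (177 + 231.3)/2 = 204.15.
ΔI = 39450 − 33150 = 6300; midpoint Ī = (33150 + 39450)/2 = 36300.
η = (ΔQ/Q̄) ÷ (ΔI/Ī) = (54.3/204.15) ÷ (6300/36300) = 1.533.

1.533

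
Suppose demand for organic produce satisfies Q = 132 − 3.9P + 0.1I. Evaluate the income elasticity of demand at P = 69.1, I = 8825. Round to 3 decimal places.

1.185

At P = 69.1, I = 8825: Q = 745.010.
Holding P constant, ∂Q/∂I = 0.1.
η_I = (∂Q/∂I)·(I/Q) = 0.1 × (8825/745.010) = 1.185.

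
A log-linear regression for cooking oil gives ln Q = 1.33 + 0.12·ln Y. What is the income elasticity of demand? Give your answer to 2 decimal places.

0.12

In a log-linear demand, the coefficient on ln Y is the income elasticity.
So η = 0.12.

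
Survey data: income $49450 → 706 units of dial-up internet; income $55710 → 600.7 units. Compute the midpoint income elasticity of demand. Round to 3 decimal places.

-1.354

ΔQ = 600.7 − 706 = -105.3; midpoint Q̄ = (706 + 600.7)/2 = 653.35.
ΔI = 55710 − 49450 = 6260; midpoint Ī = (49450 + 55710)/2 = 52580.
η = (ΔQ/Q̄) ÷ (ΔI/Ī) = (-105.3/653.35) ÷ (6260/52580) = -1.354.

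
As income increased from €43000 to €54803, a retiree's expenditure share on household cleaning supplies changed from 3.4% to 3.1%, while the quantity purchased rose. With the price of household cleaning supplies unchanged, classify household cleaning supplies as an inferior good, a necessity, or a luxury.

necessity

Quantity rises but the budget share falls as income rises, so 0 < η < 1.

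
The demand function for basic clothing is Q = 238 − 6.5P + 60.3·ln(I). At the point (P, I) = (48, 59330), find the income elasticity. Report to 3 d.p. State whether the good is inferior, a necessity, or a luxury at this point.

0.102 (necessity)

At P = 48, I = 59330: Q = 588.749.
Holding P constant, ∂Q/∂I = 60.3/I = 0.00101635.
η_I = (∂Q/∂I)·(I/Q) = 0.00101635 × (59330/588.749) = 0.102.
Since 0 < η < 1, this is a necessity.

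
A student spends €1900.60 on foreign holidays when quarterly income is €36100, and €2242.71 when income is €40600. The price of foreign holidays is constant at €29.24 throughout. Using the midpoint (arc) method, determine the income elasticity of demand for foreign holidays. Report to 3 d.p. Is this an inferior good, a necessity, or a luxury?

1.407 (luxury)

With a constant price, Q₁ = 1900.60/29.24 = 65.000 and Q₂ = 2242.71/29.24 = 76.700 (equivalently, work directly with expenditure since P cancels).
Midpoint %ΔQ = (2242.71 − 1900.60)/2071.65 = 0.16514; midpoint %ΔI = (40600 − 36100)/38350 = 0.11734.
η = 0.16514 / 0.11734 = 1.407.
η > 1 ⇒ luxury.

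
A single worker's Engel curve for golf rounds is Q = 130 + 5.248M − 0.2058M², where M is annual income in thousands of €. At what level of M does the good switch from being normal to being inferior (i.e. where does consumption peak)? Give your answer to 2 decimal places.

12.75

dQ/dM = 5.248 − 0.4116M.
The good is inferior where dQ/dM < 0. Setting dQ/dM = 0 gives M = 5.248 / 0.4116 = 12.75.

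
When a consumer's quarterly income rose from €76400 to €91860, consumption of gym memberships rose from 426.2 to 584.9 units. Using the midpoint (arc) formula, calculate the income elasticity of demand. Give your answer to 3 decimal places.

1.708

ΔQ = 584.9 − 426.2 = 158.7; midpoint Q̄ = (426.2 + 584.9)/2 = 505.55.
ΔI = 91860 − 76400 = 15460; midpoint Ī = (76400 + 91860)/2 = 84130.
η = (ΔQ/Q̄) ÷ (ΔI/Ī) = (158.7/505.55) ÷ (15460/84130) = 1.708.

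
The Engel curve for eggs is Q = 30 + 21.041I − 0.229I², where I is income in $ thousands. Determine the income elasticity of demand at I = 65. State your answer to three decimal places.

-1.319

At I = 65: Q = 430.1400.
dQ/dI = 21.041 − 0.458I = -8.72900.
η = (dQ/dI)·(I/Q) = -8.72900 × (65/430.1400) = -1.319.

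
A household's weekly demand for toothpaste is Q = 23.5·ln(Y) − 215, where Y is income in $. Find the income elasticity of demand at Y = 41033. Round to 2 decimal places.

At Y = 41033: Q = 34.620.
dQ/dY = 23.5/Y = 0.00057271 at this income.
η = (dQ/dY)·(Y/Q) = 0.00057271 × (41033/34.620) = 0.68.

0.68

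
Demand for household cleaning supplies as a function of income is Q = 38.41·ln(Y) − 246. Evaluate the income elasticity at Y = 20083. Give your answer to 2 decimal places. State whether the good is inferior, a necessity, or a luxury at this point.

At Y = 20083: Q = 134.552.
dQ/dY = 38.41/Y = 0.00191256 at this income.
η = (dQ/dY)·(Y/Q) = 0.00191256 × (20083/134.552) = 0.29.
Since 0 < η < 1, the good is a necessity.

0.29 (necessity)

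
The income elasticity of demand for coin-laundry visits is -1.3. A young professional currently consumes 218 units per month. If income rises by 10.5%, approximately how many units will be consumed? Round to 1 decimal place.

%ΔQ ≈ η × %ΔI = -1.3 × 10.5% = -13.65%.
New Q ≈ 218 × (1 − 0.1365) = 188.2.

188.2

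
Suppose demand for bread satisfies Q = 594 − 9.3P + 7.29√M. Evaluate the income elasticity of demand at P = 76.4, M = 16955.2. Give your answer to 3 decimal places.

At P = 76.4, M = 16955.2: Q = 832.726.
Holding P constant, ∂Q/∂M = 7.29/(2√M) = 0.0279928.
η_M = (∂Q/∂M)·(M/Q) = 0.0279928 × (16955.2/832.726) = 0.570.

0.570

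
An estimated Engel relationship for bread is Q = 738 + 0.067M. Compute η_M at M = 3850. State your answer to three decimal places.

At M = 3850: Q = 995.950.
dQ/dM = 0.067.
η = (dQ/dM)·(M/Q) = 0.067 × (3850/995.950) = 0.259.

0.259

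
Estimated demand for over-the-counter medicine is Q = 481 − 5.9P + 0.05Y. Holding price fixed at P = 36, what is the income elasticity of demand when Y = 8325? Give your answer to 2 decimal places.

At P = 36, Y = 8325: Q = 684.850.
Holding P constant, ∂Q/∂Y = 0.05.
η_Y = (∂Q/∂Y)·(Y/Q) = 0.05 × (8325/684.850) = 0.61.

0.61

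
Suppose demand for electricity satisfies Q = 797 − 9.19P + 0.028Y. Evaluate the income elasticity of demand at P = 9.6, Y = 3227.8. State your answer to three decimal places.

At P = 9.6, Y = 3227.8: Q = 799.154.
Holding P constant, ∂Q/∂Y = 0.028.
η_Y = (∂Q/∂Y)·(Y/Q) = 0.028 × (3227.8/799.154) = 0.113.

0.113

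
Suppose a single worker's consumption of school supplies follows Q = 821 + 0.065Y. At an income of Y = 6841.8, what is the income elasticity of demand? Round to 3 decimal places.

0.351

At Y = 6841.8: Q = 1265.717.
dQ/dY = 0.065.
η = (dQ/dY)·(Y/Q) = 0.065 × (6841.8/1265.717) = 0.351.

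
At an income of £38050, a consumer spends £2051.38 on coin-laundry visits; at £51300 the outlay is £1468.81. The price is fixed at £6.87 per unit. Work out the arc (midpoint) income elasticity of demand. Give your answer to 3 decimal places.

-1.116

With a constant price, Q₁ = 2051.38/6.87 = 298.600 and Q₂ = 1468.81/6.87 = 213.801 (equivalently, work directly with expenditure since P cancels).
Midpoint %ΔQ = (1468.81 − 2051.38)/1760.10 = -0.33099; midpoint %ΔI = (51300 − 38050)/44675 = 0.29659.
η = -0.33099 / 0.29659 = -1.116.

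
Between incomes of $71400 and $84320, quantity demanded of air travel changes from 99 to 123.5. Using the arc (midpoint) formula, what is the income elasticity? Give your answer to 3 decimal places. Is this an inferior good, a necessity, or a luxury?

1.327 (luxury)

ΔQ = 123.5 − 99 = 24.5; midpoint Q̄ = (99 + 123.5)/2 = 111.25.
ΔI = 84320 − 71400 = 12920; midpoint Ī = (71400 + 84320)/2 = 77860.
η = (ΔQ/Q̄) ÷ (ΔI/Ī) = (24.5/111.25) ÷ (12920/77860) = 1.327.
η > 1 ⇒ luxury.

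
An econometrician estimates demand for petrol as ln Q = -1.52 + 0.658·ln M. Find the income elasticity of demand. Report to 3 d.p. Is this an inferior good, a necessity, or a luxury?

In a log-linear demand, the coefficient on ln M is the income elasticity.
So η = 0.658.
0 < η < 1 ⇒ necessity.

0.658 (necessity)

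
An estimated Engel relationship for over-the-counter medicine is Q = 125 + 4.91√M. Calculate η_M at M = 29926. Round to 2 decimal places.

0.44

At M = 29926: Q = 974.387.
dQ/dM = 4.91/(2√M) = 0.0141915 at this income.
η = (dQ/dM)·(M/Q) = 0.0141915 × (29926/974.387) = 0.44.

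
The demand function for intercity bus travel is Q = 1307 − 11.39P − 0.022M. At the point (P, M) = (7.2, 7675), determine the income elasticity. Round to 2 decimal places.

-0.16

At P = 7.2, M = 7675: Q = 1056.142.
Holding P constant, ∂Q/∂M = −0.022.
η_M = (∂Q/∂M)·(M/Q) = -0.022 × (7675/1056.142) = -0.16.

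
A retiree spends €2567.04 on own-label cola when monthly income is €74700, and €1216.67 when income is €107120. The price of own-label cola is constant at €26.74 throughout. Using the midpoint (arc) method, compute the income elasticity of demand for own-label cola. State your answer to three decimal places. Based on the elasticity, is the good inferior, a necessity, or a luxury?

-2.002 (inferior good)

With a constant price, Q₁ = 2567.04/26.74 = 96.000 and Q₂ = 1216.67/26.74 = 45.500 (equivalently, work directly with expenditure since P cancels).
Midpoint %ΔQ = (1216.67 − 2567.04)/1891.86 = -0.71378; midpoint %ΔI = (107120 − 74700)/90910 = 0.35662.
η = -0.71378 / 0.35662 = -2.002.
η < 0 ⇒ inferior good.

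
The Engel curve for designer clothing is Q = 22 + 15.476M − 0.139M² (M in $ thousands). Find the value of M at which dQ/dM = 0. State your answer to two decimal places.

dQ/dM = 15.476 − 0.278M.
The good is inferior where dQ/dM < 0. Setting dQ/dM = 0 gives M = 15.476 / 0.278 = 55.67.

55.67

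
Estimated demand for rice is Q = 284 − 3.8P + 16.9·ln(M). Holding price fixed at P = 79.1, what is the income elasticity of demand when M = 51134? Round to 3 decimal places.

0.101

At P = 79.1, M = 51134: Q = 166.653.
Holding P constant, ∂Q/∂M = 16.9/M = 0.000330504.
η_M = (∂Q/∂M)·(M/Q) = 0.000330504 × (51134/166.653) = 0.101.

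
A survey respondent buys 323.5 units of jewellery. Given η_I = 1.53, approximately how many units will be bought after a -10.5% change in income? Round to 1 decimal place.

271.5

%ΔQ ≈ η × %ΔI = 1.53 × (-10.5%) = -16.065%.
New Q ≈ 323.5 × (1 − 0.16065) = 271.5.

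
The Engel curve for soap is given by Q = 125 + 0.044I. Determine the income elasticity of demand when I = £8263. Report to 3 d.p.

At I = 8263: Q = 488.572.
dQ/dI = 0.044.
η = (dQ/dI)·(I/Q) = 0.044 × (8263/488.572) = 0.744.

0.744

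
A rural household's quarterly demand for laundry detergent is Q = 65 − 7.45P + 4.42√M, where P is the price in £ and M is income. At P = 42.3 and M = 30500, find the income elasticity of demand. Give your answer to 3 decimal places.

0.740

At P = 42.3, M = 30500: Q = 521.785.
Holding P constant, ∂Q/∂M = 4.42/(2√M) = 0.0126544.
η_M = (∂Q/∂M)·(M/Q) = 0.0126544 × (30500/521.785) = 0.740.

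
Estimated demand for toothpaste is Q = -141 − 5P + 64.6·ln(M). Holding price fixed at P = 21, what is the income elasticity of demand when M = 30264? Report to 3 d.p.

0.154

At P = 21, M = 30264: Q = 420.524.
Holding P constant, ∂Q/∂M = 64.6/M = 0.00213455.
η_M = (∂Q/∂M)·(M/Q) = 0.00213455 × (30264/420.524) = 0.154.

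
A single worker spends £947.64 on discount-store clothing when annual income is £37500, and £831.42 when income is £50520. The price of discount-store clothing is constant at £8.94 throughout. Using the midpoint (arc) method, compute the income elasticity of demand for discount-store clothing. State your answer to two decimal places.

With a constant price, Q₁ = 947.64/8.94 = 106.000 and Q₂ = 831.42/8.94 = 93.000 (equivalently, work directly with expenditure since P cancels).
Midpoint %ΔQ = (831.42 − 947.64)/889.53 = -0.13065; midpoint %ΔI = (50520 − 37500)/44010 = 0.29584.
η = -0.13065 / 0.29584 = -0.44.

-0.44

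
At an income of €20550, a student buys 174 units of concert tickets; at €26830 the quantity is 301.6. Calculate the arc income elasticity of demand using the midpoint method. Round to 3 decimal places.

ΔQ = 301.6 − 174 = 127.6; midpoint Q̄ = (174 + 301.6)/2 = 237.8.
ΔI = 26830 − 20550 = 6280; midpoint Ī = (20550 + 26830)/2 = 23690.
η = (ΔQ/Q̄) ÷ (ΔI/Ī) = (127.6/237.8) ÷ (6280/23690) = 2.024.

2.024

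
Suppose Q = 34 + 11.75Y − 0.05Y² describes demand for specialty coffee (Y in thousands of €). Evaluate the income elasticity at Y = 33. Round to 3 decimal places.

At Y = 33: Q = 367.3000.
dQ/dY = 11.75 − 0.1Y = 8.45000.
η = (dQ/dY)·(Y/Q) = 8.45000 × (33/367.3000) = 0.759.

0.759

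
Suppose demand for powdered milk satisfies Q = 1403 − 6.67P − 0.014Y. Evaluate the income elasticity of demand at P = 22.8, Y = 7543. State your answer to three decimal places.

At P = 22.8, Y = 7543: Q = 1145.322.
Holding P constant, ∂Q/∂Y = −0.014.
η_Y = (∂Q/∂Y)·(Y/Q) = -0.014 × (7543/1145.322) = -0.092.

-0.092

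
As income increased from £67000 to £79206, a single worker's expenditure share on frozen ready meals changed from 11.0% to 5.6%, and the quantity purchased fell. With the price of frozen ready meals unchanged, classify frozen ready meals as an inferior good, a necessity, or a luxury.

inferior good

Quantity demanded falls as income rises, so η < 0.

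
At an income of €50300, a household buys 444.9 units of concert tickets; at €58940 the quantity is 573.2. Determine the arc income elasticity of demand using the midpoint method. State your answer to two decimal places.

1.59

ΔQ = 573.2 − 444.9 = 128.3; midpoint Q̄ = (444.9 + 573.2)/2 = 509.05.
ΔI = 58940 − 50300 = 8640; midpoint Ī = (50300 + 58940)/2 = 54620.
η = (ΔQ/Q̄) ÷ (ΔI/Ī) = (128.3/509.05) ÷ (8640/54620) = 1.59.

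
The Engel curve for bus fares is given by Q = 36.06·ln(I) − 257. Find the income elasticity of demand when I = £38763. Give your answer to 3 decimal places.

At I = 38763: Q = 123.982.
dQ/dI = 36.06/I = 0.000930269 at this income.
η = (dQ/dI)·(I/Q) = 0.000930269 × (38763/123.982) = 0.291.

0.291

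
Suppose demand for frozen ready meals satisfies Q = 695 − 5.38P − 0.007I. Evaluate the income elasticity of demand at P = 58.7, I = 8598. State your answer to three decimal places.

-0.189

At P = 58.7, I = 8598: Q = 319.008.
Holding P constant, ∂Q/∂I = −0.007.
η_I = (∂Q/∂I)·(I/Q) = -0.007 × (8598/319.008) = -0.189.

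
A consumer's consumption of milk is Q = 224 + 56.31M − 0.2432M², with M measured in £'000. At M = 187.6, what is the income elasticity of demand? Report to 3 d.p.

-2.941

At M = 187.6: Q = 2228.6336.
dQ/dM = 56.31 − 0.4864M = -34.93864.
η = (dQ/dM)·(M/Q) = -34.93864 × (187.6/2228.6336) = -2.941.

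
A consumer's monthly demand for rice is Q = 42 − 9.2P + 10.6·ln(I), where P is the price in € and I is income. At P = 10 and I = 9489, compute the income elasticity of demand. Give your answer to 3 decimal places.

0.225

At P = 10, I = 9489: Q = 47.074.
Holding P constant, ∂Q/∂I = 10.6/I = 0.00111708.
η_I = (∂Q/∂I)·(I/Q) = 0.00111708 × (9489/47.074) = 0.225.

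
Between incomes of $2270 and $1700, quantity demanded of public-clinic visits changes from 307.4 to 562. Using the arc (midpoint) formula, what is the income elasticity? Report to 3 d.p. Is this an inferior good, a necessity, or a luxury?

-2.040 (inferior good)

ΔQ = 562 − 307.4 = 254.6; midpoint Q̄ = (307.4 + 562)/2 = 434.7.
ΔI = 1700 − 2270 = -570; midpoint Ī = (2270 + 1700)/2 = 1985.
η = (ΔQ/Q̄) ÷ (ΔI/Ī) = (254.6/434.7) ÷ (-570/1985) = -2.040.
η < 0 ⇒ inferior good.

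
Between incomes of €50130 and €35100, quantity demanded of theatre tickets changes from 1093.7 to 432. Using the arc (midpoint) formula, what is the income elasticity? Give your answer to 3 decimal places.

2.459

ΔQ = 432 − 1093.7 = -661.7; midpoint Q̄ = (1093.7 + 432)/2 = 762.85.
ΔI = 35100 − 50130 = -15030; midpoint Ī = (50130 + 35100)/2 = 42615.
η = (ΔQ/Q̄) ÷ (ΔI/Ī) = (-661.7/762.85) ÷ (-15030/42615) = 2.459.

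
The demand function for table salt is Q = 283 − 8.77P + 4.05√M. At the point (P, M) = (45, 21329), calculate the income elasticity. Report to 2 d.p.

0.62

At P = 45, M = 21329: Q = 479.830.
Holding P constant, ∂Q/∂M = 4.05/(2√M) = 0.0138656.
η_M = (∂Q/∂M)·(M/Q) = 0.0138656 × (21329/479.830) = 0.62.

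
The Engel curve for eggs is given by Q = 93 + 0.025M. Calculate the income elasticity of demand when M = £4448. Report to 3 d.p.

0.545

At M = 4448: Q = 204.200.
dQ/dM = 0.025.
η = (dQ/dM)·(M/Q) = 0.025 × (4448/204.200) = 0.545.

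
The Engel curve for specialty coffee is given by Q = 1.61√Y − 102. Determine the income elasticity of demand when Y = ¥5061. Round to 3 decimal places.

4.568

At Y = 5061: Q = 12.537.
dQ/dY = 1.61/(2√Y) = 0.0113156 at this income.
η = (dQ/dY)·(Y/Q) = 0.0113156 × (5061/12.537) = 4.568.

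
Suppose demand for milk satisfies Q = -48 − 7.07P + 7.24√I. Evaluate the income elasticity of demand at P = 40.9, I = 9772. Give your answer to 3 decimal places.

0.945

At P = 40.9, I = 9772: Q = 378.536.
Holding P constant, ∂Q/∂I = 7.24/(2√I) = 0.0366199.
η_I = (∂Q/∂I)·(I/Q) = 0.0366199 × (9772/378.536) = 0.945.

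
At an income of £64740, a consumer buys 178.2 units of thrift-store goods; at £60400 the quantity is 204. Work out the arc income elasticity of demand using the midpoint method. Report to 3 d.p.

ΔQ = 204 − 178.2 = 25.8; midpoint Q̄ = (178.2 + 204)/2 = 191.1.
ΔI = 60400 − 64740 = -4340; midpoint Ī = (64740 + 60400)/2 = 62570.
η = (ΔQ/Q̄) ÷ (ΔI/Ī) = (25.8/191.1) ÷ (-4340/62570) = -1.946.

-1.946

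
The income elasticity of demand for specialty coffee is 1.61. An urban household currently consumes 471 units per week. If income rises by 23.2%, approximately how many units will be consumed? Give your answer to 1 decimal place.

646.9

%ΔQ ≈ η × %ΔI = 1.61 × 23.2% = 37.352%.
New Q ≈ 471 × (1 + 0.37352) = 646.9.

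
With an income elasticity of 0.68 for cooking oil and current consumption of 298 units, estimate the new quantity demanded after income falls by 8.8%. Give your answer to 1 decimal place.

%ΔQ ≈ η × %ΔI = 0.68 × (-8.8%) = -5.984%.
New Q ≈ 298 × (1 − 0.05984) = 280.2.

280.2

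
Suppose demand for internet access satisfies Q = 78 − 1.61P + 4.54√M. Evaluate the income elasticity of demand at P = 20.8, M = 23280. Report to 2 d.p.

At P = 20.8, M = 23280: Q = 737.215.
Holding P constant, ∂Q/∂M = 4.54/(2√M) = 0.0148777.
η_M = (∂Q/∂M)·(M/Q) = 0.0148777 × (23280/737.215) = 0.47.

0.47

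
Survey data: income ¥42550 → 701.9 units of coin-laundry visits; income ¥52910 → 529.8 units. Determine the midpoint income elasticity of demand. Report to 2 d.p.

-1.29

ΔQ = 529.8 − 701.9 = -172.1; midpoint Q̄ = (701.9 + 529.8)/2 = 615.85.
ΔI = 52910 − 42550 = 10360; midpoint Ī = (42550 + 52910)/2 = 47730.
η = (ΔQ/Q̄) ÷ (ΔI/Ī) = (-172.1/615.85) ÷ (10360/47730) = -1.29.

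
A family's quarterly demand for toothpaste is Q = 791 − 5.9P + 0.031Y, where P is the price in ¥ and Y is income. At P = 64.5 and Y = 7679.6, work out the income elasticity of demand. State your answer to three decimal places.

At P = 64.5, Y = 7679.6: Q = 648.518.
Holding P constant, ∂Q/∂Y = 0.031.
η_Y = (∂Q/∂Y)·(Y/Q) = 0.031 × (7679.6/648.518) = 0.367.

0.367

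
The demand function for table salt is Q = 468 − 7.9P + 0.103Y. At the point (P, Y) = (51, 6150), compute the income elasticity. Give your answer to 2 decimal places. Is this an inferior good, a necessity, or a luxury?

At P = 51, Y = 6150: Q = 698.550.
Holding P constant, ∂Q/∂Y = 0.103.
η_Y = (∂Q/∂Y)·(Y/Q) = 0.103 × (6150/698.550) = 0.91.
Since 0 < η < 1, this is a necessity.

0.91 (necessity)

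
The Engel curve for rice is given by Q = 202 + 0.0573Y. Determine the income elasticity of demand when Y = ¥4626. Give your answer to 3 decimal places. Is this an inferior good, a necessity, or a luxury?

0.568 (necessity)

At Y = 4626: Q = 467.070.
dQ/dY = 0.0573.
η = (dQ/dY)·(Y/Q) = 0.0573 × (4626/467.070) = 0.568.
Since 0 < η < 1, the good is a necessity.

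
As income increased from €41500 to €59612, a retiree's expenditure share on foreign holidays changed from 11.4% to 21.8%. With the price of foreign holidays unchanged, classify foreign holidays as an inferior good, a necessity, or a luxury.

luxury

The budget share rises as income rises, so η > 1.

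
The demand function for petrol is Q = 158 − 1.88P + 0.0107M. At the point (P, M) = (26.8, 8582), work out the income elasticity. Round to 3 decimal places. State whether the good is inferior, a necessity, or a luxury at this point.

0.460 (necessity)

At P = 26.8, M = 8582: Q = 199.443.
Holding P constant, ∂Q/∂M = 0.0107.
η_M = (∂Q/∂M)·(M/Q) = 0.0107 × (8582/199.443) = 0.460.
Since 0 < η < 1, this is a necessity.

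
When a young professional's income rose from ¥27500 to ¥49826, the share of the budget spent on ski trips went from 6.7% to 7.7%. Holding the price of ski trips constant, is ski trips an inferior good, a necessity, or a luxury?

luxury

The budget share rises as income rises, so η > 1.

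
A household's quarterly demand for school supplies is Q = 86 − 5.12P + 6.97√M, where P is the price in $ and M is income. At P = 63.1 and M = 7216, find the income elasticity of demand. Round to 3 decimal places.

0.834

At P = 63.1, M = 7216: Q = 355.009.
Holding P constant, ∂Q/∂M = 6.97/(2√M) = 0.0410256.
η_M = (∂Q/∂M)·(M/Q) = 0.0410256 × (7216/355.009) = 0.834.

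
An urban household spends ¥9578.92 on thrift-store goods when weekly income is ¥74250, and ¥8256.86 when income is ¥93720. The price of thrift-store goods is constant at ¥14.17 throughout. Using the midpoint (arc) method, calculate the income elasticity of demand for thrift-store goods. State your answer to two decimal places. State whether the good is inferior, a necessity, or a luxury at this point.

With a constant price, Q₁ = 9578.92/14.17 = 676.000 and Q₂ = 8256.86/14.17 = 582.700 (equivalently, work directly with expenditure since P cancels).
Midpoint %ΔQ = (8256.86 − 9578.92)/8917.89 = -0.14825; midpoint %ΔI = (93720 − 74250)/83985 = 0.23183.
η = -0.14825 / 0.23183 = -0.64.
η < 0 ⇒ inferior good.

-0.64 (inferior good)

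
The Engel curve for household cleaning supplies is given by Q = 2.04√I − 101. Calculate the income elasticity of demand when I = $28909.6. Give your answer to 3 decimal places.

0.705

At I = 28909.6: Q = 245.858.
dQ/dI = 2.04/(2√I) = 0.005999 at this income.
η = (dQ/dI)·(I/Q) = 0.005999 × (28909.6/245.858) = 0.705.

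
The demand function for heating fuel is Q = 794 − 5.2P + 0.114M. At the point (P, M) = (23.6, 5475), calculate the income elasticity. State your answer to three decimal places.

At P = 23.6, M = 5475: Q = 1295.430.
Holding P constant, ∂Q/∂M = 0.114.
η_M = (∂Q/∂M)·(M/Q) = 0.114 × (5475/1295.430) = 0.482.

0.482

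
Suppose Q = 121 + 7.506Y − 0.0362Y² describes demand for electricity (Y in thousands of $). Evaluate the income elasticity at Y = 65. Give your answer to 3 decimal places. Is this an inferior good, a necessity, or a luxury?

0.399 (necessity)

At Y = 65: Q = 455.9450.
dQ/dY = 7.506 − 0.0724Y = 2.80000.
η = (dQ/dY)·(Y/Q) = 2.80000 × (65/455.9450) = 0.399.
0 < η < 1 ⇒ necessity.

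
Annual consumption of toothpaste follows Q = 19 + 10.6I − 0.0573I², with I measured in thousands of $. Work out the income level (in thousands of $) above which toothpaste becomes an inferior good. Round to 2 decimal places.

92.50

dQ/dI = 10.6 − 0.1146I.
The good is inferior where dQ/dI < 0. Setting dQ/dI = 0 gives I = 10.6 / 0.1146 = 92.50.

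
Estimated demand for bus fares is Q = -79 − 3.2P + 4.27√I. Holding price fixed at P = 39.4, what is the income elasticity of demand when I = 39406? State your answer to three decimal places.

0.660

At P = 39.4, I = 39406: Q = 642.555.
Holding P constant, ∂Q/∂I = 4.27/(2√I) = 0.0107552.
η_I = (∂Q/∂I)·(I/Q) = 0.0107552 × (39406/642.555) = 0.660.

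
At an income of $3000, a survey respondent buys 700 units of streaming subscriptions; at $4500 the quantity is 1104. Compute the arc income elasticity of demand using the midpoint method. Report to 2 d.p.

ΔQ = 1104 − 700 = 404; midpoint Q̄ = (700 + 1104)/2 = 902.
ΔI = 4500 − 3000 = 1500; midpoint Ī = (3000 + 4500)/2 = 3750.
η = (ΔQ/Q̄) ÷ (ΔI/Ī) = (404/902) ÷ (1500/3750) = 1.12.

1.12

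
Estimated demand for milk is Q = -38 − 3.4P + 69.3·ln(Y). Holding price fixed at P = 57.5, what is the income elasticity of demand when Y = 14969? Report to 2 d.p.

At P = 57.5, Y = 14969: Q = 432.732.
Holding P constant, ∂Q/∂Y = 69.3/Y = 0.00462957.
η_Y = (∂Q/∂Y)·(Y/Q) = 0.00462957 × (14969/432.732) = 0.16.

0.16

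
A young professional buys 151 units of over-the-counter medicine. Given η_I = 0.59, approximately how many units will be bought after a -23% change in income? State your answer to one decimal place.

130.5

%ΔQ ≈ η × %ΔI = 0.59 × (-23%) = -13.57%.
New Q ≈ 151 × (1 − 0.1357) = 130.5.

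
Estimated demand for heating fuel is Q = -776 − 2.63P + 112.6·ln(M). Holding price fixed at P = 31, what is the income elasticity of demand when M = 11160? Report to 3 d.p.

0.587

At P = 31, M = 11160: Q = 191.912.
Holding P constant, ∂Q/∂M = 112.6/M = 0.0100896.
η_M = (∂Q/∂M)·(M/Q) = 0.0100896 × (11160/191.912) = 0.587.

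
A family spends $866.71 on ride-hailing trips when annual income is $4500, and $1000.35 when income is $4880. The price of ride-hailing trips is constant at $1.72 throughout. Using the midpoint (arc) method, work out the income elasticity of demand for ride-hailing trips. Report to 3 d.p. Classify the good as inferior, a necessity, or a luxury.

1.767 (luxury)

With a constant price, Q₁ = 866.71/1.72 = 503.901 and Q₂ = 1000.35/1.72 = 581.599 (equivalently, work directly with expenditure since P cancels).
Midpoint %ΔQ = (1000.35 − 866.71)/933.53 = 0.14316; midpoint %ΔI = (4880 − 4500)/4690 = 0.08102.
η = 0.14316 / 0.08102 = 1.767.
η > 1 ⇒ luxury.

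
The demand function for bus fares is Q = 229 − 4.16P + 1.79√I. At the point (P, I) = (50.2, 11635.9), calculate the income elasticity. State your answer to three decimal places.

0.453

At P = 50.2, I = 11635.9: Q = 213.255.
Holding P constant, ∂Q/∂I = 1.79/(2√I) = 0.00829704.
η_I = (∂Q/∂I)·(I/Q) = 0.00829704 × (11635.9/213.255) = 0.453.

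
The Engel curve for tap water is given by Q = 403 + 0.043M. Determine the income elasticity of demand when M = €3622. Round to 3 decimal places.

0.279

At M = 3622: Q = 558.746.
dQ/dM = 0.043.
η = (dQ/dM)·(M/Q) = 0.043 × (3622/558.746) = 0.279.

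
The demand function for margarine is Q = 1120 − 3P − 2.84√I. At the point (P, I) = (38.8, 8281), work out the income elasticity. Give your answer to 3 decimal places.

At P = 38.8, I = 8281: Q = 745.160.
Holding P constant, ∂Q/∂I = -2.84/(2√I) = -0.0156044.
η_I = (∂Q/∂I)·(I/Q) = -0.0156044 × (8281/745.160) = -0.173.

-0.173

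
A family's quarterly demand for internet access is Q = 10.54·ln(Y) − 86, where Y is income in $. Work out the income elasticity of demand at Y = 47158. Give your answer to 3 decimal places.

At Y = 47158: Q = 27.424.
dQ/dY = 10.54/Y = 0.000223504 at this income.
η = (dQ/dY)·(Y/Q) = 0.000223504 × (47158/27.424) = 0.384.

0.384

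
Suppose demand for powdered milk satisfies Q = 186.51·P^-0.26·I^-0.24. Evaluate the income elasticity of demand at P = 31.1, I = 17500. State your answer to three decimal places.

For a multiplicative demand Q = A·P^α·I^β, the income elasticity is β everywhere.
Here β = -0.24, so η = -0.240.

-0.240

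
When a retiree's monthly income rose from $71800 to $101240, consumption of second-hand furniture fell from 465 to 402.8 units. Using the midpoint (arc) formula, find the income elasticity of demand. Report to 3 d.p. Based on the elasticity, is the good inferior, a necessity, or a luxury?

-0.421 (inferior good)

ΔQ = 402.8 − 465 = -62.2; midpoint Q̄ = (465 + 402.8)/2 = 433.9.
ΔI = 101240 − 71800 = 29440; midpoint Ī = (71800 + 101240)/2 = 86520.
η = (ΔQ/Q̄) ÷ (ΔI/Ī) = (-62.2/433.9) ÷ (29440/86520) = -0.421.
η < 0 ⇒ inferior good.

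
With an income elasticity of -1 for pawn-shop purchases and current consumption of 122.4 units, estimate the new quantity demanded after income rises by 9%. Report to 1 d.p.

%ΔQ ≈ η × %ΔI = -1 × 9% = -9%.
New Q ≈ 122.4 × (1 − 0.09) = 111.4.

111.4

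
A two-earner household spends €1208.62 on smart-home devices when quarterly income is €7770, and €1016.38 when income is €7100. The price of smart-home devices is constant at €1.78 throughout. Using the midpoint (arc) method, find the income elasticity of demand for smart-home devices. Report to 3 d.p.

1.918

With a constant price, Q₁ = 1208.62/1.78 = 679.000 and Q₂ = 1016.38/1.78 = 571.000 (equivalently, work directly with expenditure since P cancels).
Midpoint %ΔQ = (1016.38 − 1208.62)/1112.50 = -0.17280; midpoint %ΔI = (7100 − 7770)/7435 = -0.09011.
η = -0.17280 / -0.09011 = 1.918.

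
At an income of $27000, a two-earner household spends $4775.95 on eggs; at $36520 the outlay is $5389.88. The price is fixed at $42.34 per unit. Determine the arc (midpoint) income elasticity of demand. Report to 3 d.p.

With a constant price, Q₁ = 4775.95/42.34 = 112.800 and Q₂ = 5389.88/42.34 = 127.300 (equivalently, work directly with expenditure since P cancels).
Midpoint %ΔQ = (5389.88 − 4775.95)/5082.92 = 0.12078; midpoint %ΔI = (36520 − 27000)/31760 = 0.29975.
η = 0.12078 / 0.29975 = 0.403.

0.403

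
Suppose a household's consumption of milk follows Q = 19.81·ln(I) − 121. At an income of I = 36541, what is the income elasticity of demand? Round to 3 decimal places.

0.227

At I = 36541: Q = 87.128.
dQ/dI = 19.81/I = 0.000542131 at this income.
η = (dQ/dI)·(I/Q) = 0.000542131 × (36541/87.128) = 0.227.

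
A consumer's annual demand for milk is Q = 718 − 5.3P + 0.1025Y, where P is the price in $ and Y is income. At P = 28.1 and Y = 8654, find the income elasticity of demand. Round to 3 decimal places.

0.609

At P = 28.1, Y = 8654: Q = 1456.105.
Holding P constant, ∂Q/∂Y = 0.1025.
η_Y = (∂Q/∂Y)·(Y/Q) = 0.1025 × (8654/1456.105) = 0.609.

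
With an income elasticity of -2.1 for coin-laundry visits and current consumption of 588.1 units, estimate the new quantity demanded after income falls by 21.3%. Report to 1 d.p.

%ΔQ ≈ η × %ΔI = -2.1 × (-21.3%) = 44.73%.
New Q ≈ 588.1 × (1 + 0.4473) = 851.2.

851.2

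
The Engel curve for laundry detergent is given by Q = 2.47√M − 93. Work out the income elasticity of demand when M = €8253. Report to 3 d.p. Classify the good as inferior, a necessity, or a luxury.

0.854 (necessity)

At M = 8253: Q = 131.390.
dQ/dM = 2.47/(2√M) = 0.0135944 at this income.
η = (dQ/dM)·(M/Q) = 0.0135944 × (8253/131.390) = 0.854.
Since 0 < η < 1, the good is a necessity.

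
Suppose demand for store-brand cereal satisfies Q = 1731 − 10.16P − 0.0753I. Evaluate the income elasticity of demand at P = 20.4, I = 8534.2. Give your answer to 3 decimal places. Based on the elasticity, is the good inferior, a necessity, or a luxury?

-0.729 (inferior good)

At P = 20.4, I = 8534.2: Q = 881.111.
Holding P constant, ∂Q/∂I = −0.0753.
η_I = (∂Q/∂I)·(I/Q) = -0.0753 × (8534.2/881.111) = -0.729.
Since η < 0, this is an inferior good.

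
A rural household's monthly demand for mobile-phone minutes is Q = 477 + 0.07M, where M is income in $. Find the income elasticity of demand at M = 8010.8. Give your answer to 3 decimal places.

0.540

At M = 8010.8: Q = 1037.756.
dQ/dM = 0.07.
η = (dQ/dM)·(M/Q) = 0.07 × (8010.8/1037.756) = 0.540.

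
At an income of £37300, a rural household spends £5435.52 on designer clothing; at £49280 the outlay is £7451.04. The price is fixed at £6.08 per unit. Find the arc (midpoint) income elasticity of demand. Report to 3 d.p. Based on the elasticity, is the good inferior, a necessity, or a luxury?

1.130 (luxury)

With a constant price, Q₁ = 5435.52/6.08 = 894.000 and Q₂ = 7451.04/6.08 = 1225.500 (equivalently, work directly with expenditure since P cancels).
Midpoint %ΔQ = (7451.04 − 5435.52)/6443.28 = 0.31281; midpoint %ΔI = (49280 − 37300)/43290 = 0.27674.
η = 0.31281 / 0.27674 = 1.130.
η > 1 ⇒ luxury.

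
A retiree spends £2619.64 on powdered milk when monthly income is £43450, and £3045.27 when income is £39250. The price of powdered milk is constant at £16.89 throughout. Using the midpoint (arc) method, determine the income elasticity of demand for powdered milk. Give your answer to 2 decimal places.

With a constant price, Q₁ = 2619.64/16.89 = 155.100 and Q₂ = 3045.27/16.89 = 180.300 (equivalently, work directly with expenditure since P cancels).
Midpoint %ΔQ = (3045.27 − 2619.64)/2832.46 = 0.15027; midpoint %ΔI = (39250 − 43450)/41350 = -0.10157.
η = 0.15027 / -0.10157 = -1.48.

-1.48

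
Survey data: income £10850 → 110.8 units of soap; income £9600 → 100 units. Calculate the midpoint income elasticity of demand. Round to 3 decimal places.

ΔQ = 100 − 110.8 = -10.8; midpoint Q̄ = (110.8 + 100)/2 = 105.4.
ΔI = 9600 − 10850 = -1250; midpoint Ī = (10850 + 9600)/2 = 10225.
η = (ΔQ/Q̄) ÷ (ΔI/Ī) = (-10.8/105.4) ÷ (-1250/10225) = 0.838.

0.838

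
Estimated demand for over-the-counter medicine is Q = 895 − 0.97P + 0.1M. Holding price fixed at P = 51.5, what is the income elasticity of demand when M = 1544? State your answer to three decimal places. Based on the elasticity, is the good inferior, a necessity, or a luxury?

At P = 51.5, M = 1544: Q = 999.445.
Holding P constant, ∂Q/∂M = 0.1.
η_M = (∂Q/∂M)·(M/Q) = 0.1 × (1544/999.445) = 0.154.
Since 0 < η < 1, this is a necessity.

0.154 (necessity)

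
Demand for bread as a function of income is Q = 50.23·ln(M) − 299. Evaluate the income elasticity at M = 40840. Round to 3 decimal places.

0.214

At M = 40840: Q = 234.313.
dQ/dM = 50.23/M = 0.00122992 at this income.
η = (dQ/dM)·(M/Q) = 0.00122992 × (40840/234.313) = 0.214.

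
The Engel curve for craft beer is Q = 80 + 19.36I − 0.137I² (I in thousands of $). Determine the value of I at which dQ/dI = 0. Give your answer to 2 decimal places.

70.66

dQ/dI = 19.36 − 0.274I.
The good is inferior where dQ/dI < 0. Setting dQ/dI = 0 gives I = 19.36 / 0.274 = 70.66.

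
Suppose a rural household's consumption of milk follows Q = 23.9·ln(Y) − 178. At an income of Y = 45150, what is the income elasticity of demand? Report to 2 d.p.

At Y = 45150: Q = 78.154.
dQ/dY = 23.9/Y = 0.000529347 at this income.
η = (dQ/dY)·(Y/Q) = 0.000529347 × (45150/78.154) = 0.31.

0.31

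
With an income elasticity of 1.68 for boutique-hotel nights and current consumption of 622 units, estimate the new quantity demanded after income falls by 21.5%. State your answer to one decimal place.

397.3

%ΔQ ≈ η × %ΔI = 1.68 × (-21.5%) = -36.12%.
New Q ≈ 622 × (1 − 0.3612) = 397.3.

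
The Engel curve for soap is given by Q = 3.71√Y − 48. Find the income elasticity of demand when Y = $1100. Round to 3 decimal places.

0.820

At Y = 1100: Q = 75.047.
dQ/dY = 3.71/(2√Y) = 0.0559304 at this income.
η = (dQ/dY)·(Y/Q) = 0.0559304 × (1100/75.047) = 0.820.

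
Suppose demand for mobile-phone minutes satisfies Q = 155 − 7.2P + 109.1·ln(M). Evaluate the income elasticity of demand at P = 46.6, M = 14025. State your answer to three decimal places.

0.127

At P = 46.6, M = 14025: Q = 861.232.
Holding P constant, ∂Q/∂M = 109.1/M = 0.00777897.
η_M = (∂Q/∂M)·(M/Q) = 0.00777897 × (14025/861.232) = 0.127.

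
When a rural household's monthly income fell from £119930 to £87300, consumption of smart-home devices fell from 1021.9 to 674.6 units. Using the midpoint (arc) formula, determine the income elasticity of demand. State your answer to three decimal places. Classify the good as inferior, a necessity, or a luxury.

ΔQ = 674.6 − 1021.9 = -347.3; midpoint Q̄ = (1021.9 + 674.6)/2 = 848.25.
ΔI = 87300 − 119930 = -32630; midpoint Ī = (119930 + 87300)/2 = 103615.
η = (ΔQ/Q̄) ÷ (ΔI/Ī) = (-347.3/848.25) ÷ (-32630/103615) = 1.300.
η > 1 ⇒ luxury.

1.300 (luxury)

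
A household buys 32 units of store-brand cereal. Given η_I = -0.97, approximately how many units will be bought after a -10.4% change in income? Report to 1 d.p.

35.2

%ΔQ ≈ η × %ΔI = -0.97 × (-10.4%) = 10.088%.
New Q ≈ 32 × (1 + 0.10088) = 35.2.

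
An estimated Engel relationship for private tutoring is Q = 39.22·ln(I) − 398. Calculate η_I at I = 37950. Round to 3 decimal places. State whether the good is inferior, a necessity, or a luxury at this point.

2.524 (luxury)

At I = 37950: Q = 15.537.
dQ/dI = 39.22/I = 0.00103347 at this income.
η = (dQ/dI)·(I/Q) = 0.00103347 × (37950/15.537) = 2.524.
Since η > 1, the good is a luxury.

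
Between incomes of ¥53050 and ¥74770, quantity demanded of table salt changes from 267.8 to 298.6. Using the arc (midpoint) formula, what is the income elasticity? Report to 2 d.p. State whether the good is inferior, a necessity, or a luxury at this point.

ΔQ = 298.6 − 267.8 = 30.8; midpoint Q̄ = (267.8 + 298.6)/2 = 283.2.
ΔI = 74770 − 53050 = 21720; midpoint Ī = (53050 + 74770)/2 = 63910.
η = (ΔQ/Q̄) ÷ (ΔI/Ī) = (30.8/283.2) ÷ (21720/63910) = 0.32.
0 < η < 1 ⇒ necessity.

0.32 (necessity)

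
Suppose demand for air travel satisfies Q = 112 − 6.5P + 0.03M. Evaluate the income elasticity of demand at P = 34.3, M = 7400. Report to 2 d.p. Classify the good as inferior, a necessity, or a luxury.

At P = 34.3, M = 7400: Q = 111.050.
Holding P constant, ∂Q/∂M = 0.03.
η_M = (∂Q/∂M)·(M/Q) = 0.03 × (7400/111.050) = 2.00.
Since η > 1, this is a luxury.

2.00 (luxury)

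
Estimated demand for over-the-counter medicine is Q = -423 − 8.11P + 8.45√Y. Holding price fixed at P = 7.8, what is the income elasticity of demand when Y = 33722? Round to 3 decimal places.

At P = 7.8, Y = 33722: Q = 1065.462.
Holding P constant, ∂Q/∂Y = 8.45/(2√Y) = 0.0230075.
η_Y = (∂Q/∂Y)·(Y/Q) = 0.0230075 × (33722/1065.462) = 0.728.

0.728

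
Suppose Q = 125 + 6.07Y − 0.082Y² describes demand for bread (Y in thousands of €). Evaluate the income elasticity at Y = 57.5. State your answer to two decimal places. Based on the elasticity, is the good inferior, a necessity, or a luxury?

At Y = 57.5: Q = 202.9125.
dQ/dY = 6.07 − 0.164Y = -3.36000.
η = (dQ/dY)·(Y/Q) = -3.36000 × (57.5/202.9125) = -0.95.
η < 0 ⇒ inferior good.

-0.95 (inferior good)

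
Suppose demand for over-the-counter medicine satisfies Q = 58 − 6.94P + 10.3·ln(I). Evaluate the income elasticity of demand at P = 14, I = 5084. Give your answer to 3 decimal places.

0.211

At P = 14, I = 5084: Q = 48.739.
Holding P constant, ∂Q/∂I = 10.3/I = 0.00202596.
η_I = (∂Q/∂I)·(I/Q) = 0.00202596 × (5084/48.739) = 0.211.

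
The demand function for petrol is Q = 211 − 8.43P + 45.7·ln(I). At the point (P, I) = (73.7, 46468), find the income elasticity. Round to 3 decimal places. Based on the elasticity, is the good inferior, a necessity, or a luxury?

At P = 73.7, I = 46468: Q = 80.825.
Holding P constant, ∂Q/∂I = 45.7/I = 0.000983472.
η_I = (∂Q/∂I)·(I/Q) = 0.000983472 × (46468/80.825) = 0.565.
Since 0 < η < 1, this is a necessity.

0.565 (necessity)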